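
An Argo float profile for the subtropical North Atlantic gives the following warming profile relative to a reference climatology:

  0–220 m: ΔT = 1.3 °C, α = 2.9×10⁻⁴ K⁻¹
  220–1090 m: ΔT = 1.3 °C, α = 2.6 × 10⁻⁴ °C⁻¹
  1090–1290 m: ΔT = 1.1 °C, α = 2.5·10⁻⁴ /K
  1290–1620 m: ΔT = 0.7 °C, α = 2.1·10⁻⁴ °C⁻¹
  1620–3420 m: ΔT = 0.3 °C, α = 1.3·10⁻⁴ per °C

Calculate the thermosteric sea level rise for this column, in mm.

2.9×10⁻⁴ × 1.3 × 220 = 0.08294 m
220–1090 m: 1.3 × 870 × 2.6×10⁻⁴ = 0.29406 m
Layer 3: 1.1 × 200 × 2.5×10⁻⁴ = 0.05500 m
1290–1620 m: 2.1×10⁻⁴ × 330 × 0.7 = 0.04851 m
1800 × 0.3 × 1.3×10⁻⁴ = 0.07020 m
Δh = 0.08294 + 0.29406 + 0.05500 + 0.04851 + 0.07020 = 0.55071 m

551 mm of thermosteric rise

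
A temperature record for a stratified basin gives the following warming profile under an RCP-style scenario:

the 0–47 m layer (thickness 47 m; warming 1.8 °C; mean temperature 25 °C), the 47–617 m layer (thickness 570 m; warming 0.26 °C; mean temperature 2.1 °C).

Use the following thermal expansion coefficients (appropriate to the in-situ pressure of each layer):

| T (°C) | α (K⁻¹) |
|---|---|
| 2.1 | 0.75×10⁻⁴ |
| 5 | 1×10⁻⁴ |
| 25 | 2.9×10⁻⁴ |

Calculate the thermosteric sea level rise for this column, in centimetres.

Layer 1 at 25 °C → α = 2.9×10⁻⁴ K⁻¹
Layer 2 at 2.1 °C → α = 0.75×10⁻⁴ K⁻¹
0–47 m: 2.9×10⁻⁴ × 47 × 1.8 = 0.024534 m
Layer 2: 0.26 × 570 × 0.75×10⁻⁴ = 0.011115 m
Δh = 0.024534 + 0.011115 = 0.035649 m

3.6 cm of thermosteric rise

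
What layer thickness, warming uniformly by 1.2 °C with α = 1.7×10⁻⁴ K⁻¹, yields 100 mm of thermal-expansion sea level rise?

H ≈ 490 m

H = Δh/(αΔT) = 0.1 / (1.7×10⁻⁴ × 1.2) ≈ 490.2 m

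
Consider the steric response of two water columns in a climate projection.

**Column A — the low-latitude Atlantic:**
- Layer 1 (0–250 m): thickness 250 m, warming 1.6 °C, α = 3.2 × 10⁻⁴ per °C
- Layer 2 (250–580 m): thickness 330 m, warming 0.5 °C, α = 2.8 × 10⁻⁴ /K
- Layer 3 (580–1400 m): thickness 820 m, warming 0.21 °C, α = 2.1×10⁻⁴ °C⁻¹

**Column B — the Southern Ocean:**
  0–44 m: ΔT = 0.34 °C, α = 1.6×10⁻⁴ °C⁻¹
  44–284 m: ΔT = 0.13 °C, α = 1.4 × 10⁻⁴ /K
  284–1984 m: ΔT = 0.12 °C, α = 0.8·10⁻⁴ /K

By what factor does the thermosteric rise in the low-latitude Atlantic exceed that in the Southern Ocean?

a factor of 9.11

A 0–250 m: 250 × 1.6 × 3.2×10⁻⁴ = 0.12800 m
A 250–580 m: 330 × 0.5 × 2.8×10⁻⁴ = 0.04620 m
A 580–1400 m: 2.1×10⁻⁴ × 0.21 × 820 = 0.036162 m
A total: 0.210362 m
B 0–44 m: 1.6×10⁻⁴ × 0.34 × 44 = 0.0023936 m
B 44–284 m: 0.13 × 240 × 1.4×10⁻⁴ = 0.004368 m
B Layer 3: 1700 × 0.12 × 0.8×10⁻⁴ = 0.01632 m
B total: 0.0230816 m
Ratio: 0.210362 / 0.0230816 ≈ 9.114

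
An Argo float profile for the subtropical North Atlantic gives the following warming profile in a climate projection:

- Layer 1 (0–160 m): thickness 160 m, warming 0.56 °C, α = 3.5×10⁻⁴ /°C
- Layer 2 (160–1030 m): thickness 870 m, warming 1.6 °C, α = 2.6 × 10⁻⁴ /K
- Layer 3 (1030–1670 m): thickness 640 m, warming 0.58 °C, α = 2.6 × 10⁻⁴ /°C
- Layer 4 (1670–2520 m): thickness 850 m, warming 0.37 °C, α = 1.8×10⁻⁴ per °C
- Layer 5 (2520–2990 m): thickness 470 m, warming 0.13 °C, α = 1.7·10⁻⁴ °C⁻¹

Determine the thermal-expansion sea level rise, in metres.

0–160 m: 0.56 × 160 × 3.5×10⁻⁴ = 0.03136 m
160–1030 m: 2.6×10⁻⁴ × 1.6 × 870 = 0.36192 m
640 × 2.6×10⁻⁴ × 0.58 = 0.096512 m
0.37 × 1.8×10⁻⁴ × 850 = 0.05661 m
470 × 0.13 × 1.7×10⁻⁴ = 0.010387 m
Δh = 0.03136 + 0.36192 + 0.096512 + 0.05661 + 0.010387 = 0.556789 m ≈ 0.56 m

about 0.56 m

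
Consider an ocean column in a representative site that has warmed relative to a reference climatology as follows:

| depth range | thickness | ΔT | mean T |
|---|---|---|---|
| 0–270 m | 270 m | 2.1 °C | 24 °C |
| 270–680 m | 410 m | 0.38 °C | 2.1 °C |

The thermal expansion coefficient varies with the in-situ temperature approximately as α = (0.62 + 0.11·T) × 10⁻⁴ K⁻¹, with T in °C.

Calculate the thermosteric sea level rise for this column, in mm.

Δh = 198 mm

Layer 1: α = (0.62 + 0.11×24)×10⁻⁴ = 3.26×10⁻⁴ K⁻¹
Layer 2: α = (0.62 + 0.11×2.1)×10⁻⁴ = 0.851×10⁻⁴ K⁻¹
Layer 1: 2.1 × 3.26×10⁻⁴ × 270 = 0.184842 m
270–680 m: 0.851×10⁻⁴ × 0.38 × 410 = 0.01325858 m
Δh = 0.184842 + 0.01325858 = 0.19810058 m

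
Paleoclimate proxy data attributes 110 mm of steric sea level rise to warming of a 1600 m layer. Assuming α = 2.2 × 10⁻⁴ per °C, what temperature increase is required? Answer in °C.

about 0.313 °C

ΔT = Δh/(αH) = 0.11 / (2.2×10⁻⁴ × 1600) = 0.3125 °C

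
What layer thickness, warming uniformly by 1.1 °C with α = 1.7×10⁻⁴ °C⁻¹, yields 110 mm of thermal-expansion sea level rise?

H = Δh/(αΔT) = 0.11 / (1.7×10⁻⁴ × 1.1) ≈ 588.2 m

590 m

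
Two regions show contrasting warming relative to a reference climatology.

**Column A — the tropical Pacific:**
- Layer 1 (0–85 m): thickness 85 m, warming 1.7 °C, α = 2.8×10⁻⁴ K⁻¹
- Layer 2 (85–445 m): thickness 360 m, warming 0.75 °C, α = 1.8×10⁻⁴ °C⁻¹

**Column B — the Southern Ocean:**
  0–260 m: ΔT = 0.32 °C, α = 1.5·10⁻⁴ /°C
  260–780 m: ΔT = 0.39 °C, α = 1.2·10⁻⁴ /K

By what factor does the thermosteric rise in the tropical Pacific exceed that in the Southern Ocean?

≈ 2.4×

A 0–85 m: 1.7 × 2.8×10⁻⁴ × 85 = 0.04046 m
A Layer 2: 1.8×10⁻⁴ × 0.75 × 360 = 0.04860 m
A total: 0.08906 m
B 0–260 m: 260 × 1.5×10⁻⁴ × 0.32 = 0.01248 m
B Layer 2: 520 × 1.2×10⁻⁴ × 0.39 = 0.024336 m
B total: 0.036816 m
Ratio: 0.08906 / 0.036816 ≈ 2.419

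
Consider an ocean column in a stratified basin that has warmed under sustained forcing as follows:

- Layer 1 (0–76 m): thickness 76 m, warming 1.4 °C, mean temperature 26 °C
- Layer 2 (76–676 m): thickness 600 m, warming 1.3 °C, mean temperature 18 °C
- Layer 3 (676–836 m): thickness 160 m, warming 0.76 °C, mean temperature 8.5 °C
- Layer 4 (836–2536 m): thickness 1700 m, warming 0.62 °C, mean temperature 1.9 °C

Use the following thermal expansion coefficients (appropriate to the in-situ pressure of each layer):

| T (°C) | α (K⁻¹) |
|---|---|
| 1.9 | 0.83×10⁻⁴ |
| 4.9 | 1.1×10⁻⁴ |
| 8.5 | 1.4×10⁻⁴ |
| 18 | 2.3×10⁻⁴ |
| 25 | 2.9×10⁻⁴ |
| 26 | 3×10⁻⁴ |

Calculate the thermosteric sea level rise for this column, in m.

Layer 1 at 26 °C → α = 3×10⁻⁴ K⁻¹
Layer 2 at 18 °C → α = 2.3×10⁻⁴ K⁻¹
Layer 3 at 8.5 °C → α = 1.4×10⁻⁴ K⁻¹
Layer 4 at 1.9 °C → α = 0.83×10⁻⁴ K⁻¹
0–76 m: 3×10⁻⁴ × 1.4 × 76 = 0.03192 m
Layer 2: 1.3 × 2.3×10⁻⁴ × 600 = 0.17940 m
676–836 m: 160 × 0.76 × 1.4×10⁻⁴ = 0.017024 m
0.83×10⁻⁴ × 1700 × 0.62 = 0.087482 m
Δh = 0.03192 + 0.17940 + 0.017024 + 0.087482 = 0.315826 m

Δh ≈ 0.32 m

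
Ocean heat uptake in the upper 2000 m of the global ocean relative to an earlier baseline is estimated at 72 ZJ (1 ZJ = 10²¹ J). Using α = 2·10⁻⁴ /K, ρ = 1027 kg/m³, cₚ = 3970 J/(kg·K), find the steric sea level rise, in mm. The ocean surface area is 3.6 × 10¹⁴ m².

Δh ≈ 9.81 mm

Per unit area: Q = 72×10²¹ / (3.6×10¹⁴) = 2×10⁸ J/m²
Δh = αQ/(ρcₚ) = 2×10⁻⁴ × 2×10⁸ / (1027 × 3970) ≈ 0.0098107 m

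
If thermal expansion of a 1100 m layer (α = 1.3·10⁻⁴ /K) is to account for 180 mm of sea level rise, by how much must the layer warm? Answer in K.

ΔT = Δh/(αH) = 0.18 / (1.3×10⁻⁴ × 1100) ≈ 1.259 K

ΔT ≈ 1.3 K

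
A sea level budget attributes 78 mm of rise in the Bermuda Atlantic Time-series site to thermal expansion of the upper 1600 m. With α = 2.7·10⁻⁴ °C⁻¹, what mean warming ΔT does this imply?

ΔT = Δh/(αH) = 0.078 / (2.7×10⁻⁴ × 1600) ≈ 0.1806 K

about 0.18 K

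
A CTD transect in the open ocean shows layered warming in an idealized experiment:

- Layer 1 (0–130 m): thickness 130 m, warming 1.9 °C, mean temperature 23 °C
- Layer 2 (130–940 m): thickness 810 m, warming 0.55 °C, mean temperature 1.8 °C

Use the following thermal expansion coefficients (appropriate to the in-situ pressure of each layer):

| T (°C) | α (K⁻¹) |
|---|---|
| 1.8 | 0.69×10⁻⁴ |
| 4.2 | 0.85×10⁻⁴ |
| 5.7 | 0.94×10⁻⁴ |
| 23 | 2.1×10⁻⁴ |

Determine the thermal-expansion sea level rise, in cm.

about 8.26 cm

Layer 1 at 23 °C → α = 2.1×10⁻⁴ K⁻¹
Layer 2 at 1.8 °C → α = 0.69×10⁻⁴ K⁻¹
0–130 m: 1.9 × 130 × 2.1×10⁻⁴ = 0.05187 m
130–940 m: 0.55 × 0.69×10⁻⁴ × 810 = 0.0307395 m
Δh = 0.05187 + 0.0307395 = 0.0826095 m ≈ 8.26 cm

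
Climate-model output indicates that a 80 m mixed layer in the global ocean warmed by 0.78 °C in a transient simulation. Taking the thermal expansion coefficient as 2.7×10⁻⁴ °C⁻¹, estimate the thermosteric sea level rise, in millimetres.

Δh ≈ 16.8 mm

Δh = αΔT·H = 2.7×10⁻⁴ × 0.78 × 80 = 0.016848 m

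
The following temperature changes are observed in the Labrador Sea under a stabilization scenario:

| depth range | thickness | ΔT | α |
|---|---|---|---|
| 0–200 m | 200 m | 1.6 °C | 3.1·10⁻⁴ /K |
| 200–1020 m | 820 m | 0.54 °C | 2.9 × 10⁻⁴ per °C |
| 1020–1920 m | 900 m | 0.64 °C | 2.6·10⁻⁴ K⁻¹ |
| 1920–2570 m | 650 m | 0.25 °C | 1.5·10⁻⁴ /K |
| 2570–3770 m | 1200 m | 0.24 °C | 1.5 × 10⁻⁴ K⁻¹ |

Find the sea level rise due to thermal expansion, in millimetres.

0–200 m: 1.6 × 200 × 3.1×10⁻⁴ = 0.09920 m
820 × 2.9×10⁻⁴ × 0.54 = 0.128412 m
900 × 2.6×10⁻⁴ × 0.64 = 0.14976 m
1.5×10⁻⁴ × 650 × 0.25 = 0.024375 m
Layer 5: 0.24 × 1.5×10⁻⁴ × 1200 = 0.04320 m
Δh = 0.09920 + 0.128412 + 0.14976 + 0.024375 + 0.04320 = 0.444947 m

445 mm of thermosteric rise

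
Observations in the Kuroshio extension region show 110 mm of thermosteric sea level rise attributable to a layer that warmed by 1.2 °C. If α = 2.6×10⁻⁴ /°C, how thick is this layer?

353 m

H = Δh/(αΔT) = 0.11 / (2.6×10⁻⁴ × 1.2) ≈ 352.6 m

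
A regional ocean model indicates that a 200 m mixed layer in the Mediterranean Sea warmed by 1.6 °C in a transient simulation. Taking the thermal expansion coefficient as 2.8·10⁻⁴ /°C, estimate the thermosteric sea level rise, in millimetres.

Δh = αΔT·H = 2.8×10⁻⁴ × 1.6 × 200 = 0.08960 m

90 mm of thermosteric rise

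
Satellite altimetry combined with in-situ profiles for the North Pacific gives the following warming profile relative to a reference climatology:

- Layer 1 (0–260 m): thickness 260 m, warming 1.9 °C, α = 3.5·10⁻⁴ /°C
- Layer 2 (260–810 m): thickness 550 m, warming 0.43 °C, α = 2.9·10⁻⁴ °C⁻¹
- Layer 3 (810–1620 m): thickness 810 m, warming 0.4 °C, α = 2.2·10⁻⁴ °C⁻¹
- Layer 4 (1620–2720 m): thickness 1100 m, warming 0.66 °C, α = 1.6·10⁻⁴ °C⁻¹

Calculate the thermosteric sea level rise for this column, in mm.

Layer 1: 3.5×10⁻⁴ × 1.9 × 260 = 0.17290 m
260–810 m: 550 × 2.9×10⁻⁴ × 0.43 = 0.068585 m
Layer 3: 2.2×10⁻⁴ × 810 × 0.4 = 0.07128 m
Layer 4: 1.6×10⁻⁴ × 1100 × 0.66 = 0.11616 m
Δh = 0.17290 + 0.068585 + 0.07128 + 0.11616 = 0.428925 m

Δh ≈ 429 mm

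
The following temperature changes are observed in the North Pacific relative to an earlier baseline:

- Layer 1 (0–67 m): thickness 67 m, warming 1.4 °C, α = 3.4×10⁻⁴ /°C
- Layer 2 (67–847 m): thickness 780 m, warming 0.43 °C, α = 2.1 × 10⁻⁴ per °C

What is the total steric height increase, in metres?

Δh ≈ 0.10 m

Layer 1: 67 × 3.4×10⁻⁴ × 1.4 = 0.031892 m
67–847 m: 780 × 2.1×10⁻⁴ × 0.43 = 0.070434 m
Δh = 0.031892 + 0.070434 = 0.102326 m ≈ 0.10 m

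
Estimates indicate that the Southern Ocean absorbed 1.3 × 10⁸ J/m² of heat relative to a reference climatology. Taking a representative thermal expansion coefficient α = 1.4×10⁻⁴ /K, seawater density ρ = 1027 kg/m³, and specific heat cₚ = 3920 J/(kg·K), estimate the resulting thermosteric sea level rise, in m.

Δh ≈ 0.00452 m

Δh = αQ/(ρcₚ) = 1.4×10⁻⁴ × 1.3×10⁸ / (1027 × 3920) ≈ 0.0045208 m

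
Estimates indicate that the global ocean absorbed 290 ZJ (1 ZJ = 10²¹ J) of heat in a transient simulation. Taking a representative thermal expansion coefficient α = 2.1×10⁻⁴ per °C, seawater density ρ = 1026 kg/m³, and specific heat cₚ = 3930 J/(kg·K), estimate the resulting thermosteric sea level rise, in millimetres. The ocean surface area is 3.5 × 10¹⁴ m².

Per unit area: Q = 290×10²¹ / (3.5×10¹⁴) ≈ 8.286×10⁸ J/m²
Δh = αQ/(ρcₚ) = 2.1×10⁻⁴ × 8.286×10⁸ / (1026 × 3930) ≈ 0.043154 m

about 43.2 mm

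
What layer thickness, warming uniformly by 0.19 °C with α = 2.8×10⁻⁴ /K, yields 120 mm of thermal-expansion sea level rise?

2260 m

H = Δh/(αΔT) = 0.12 / (2.8×10⁻⁴ × 0.19) ≈ 2256 m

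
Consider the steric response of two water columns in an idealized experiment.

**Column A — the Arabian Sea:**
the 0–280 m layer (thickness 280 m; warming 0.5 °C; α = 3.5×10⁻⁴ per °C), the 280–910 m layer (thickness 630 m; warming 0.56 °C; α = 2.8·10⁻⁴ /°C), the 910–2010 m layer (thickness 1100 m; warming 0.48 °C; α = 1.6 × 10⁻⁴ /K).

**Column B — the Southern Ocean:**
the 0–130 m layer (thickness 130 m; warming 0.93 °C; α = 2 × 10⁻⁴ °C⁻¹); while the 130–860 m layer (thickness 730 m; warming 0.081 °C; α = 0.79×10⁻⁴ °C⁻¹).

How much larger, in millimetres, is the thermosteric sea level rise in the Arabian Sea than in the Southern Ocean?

203 mm larger

A Layer 1: 0.5 × 3.5×10⁻⁴ × 280 = 0.04900 m
A Layer 2: 0.56 × 2.8×10⁻⁴ × 630 = 0.098784 m
A 1100 × 1.6×10⁻⁴ × 0.48 = 0.08448 m
A total: 0.232264 m
B 2×10⁻⁴ × 130 × 0.93 = 0.02418 m
B 0.081 × 730 × 0.79×10⁻⁴ = 0.00467127 m
B total: 0.02885127 m
Difference: 0.232264 − 0.02885127 = 0.20341273 m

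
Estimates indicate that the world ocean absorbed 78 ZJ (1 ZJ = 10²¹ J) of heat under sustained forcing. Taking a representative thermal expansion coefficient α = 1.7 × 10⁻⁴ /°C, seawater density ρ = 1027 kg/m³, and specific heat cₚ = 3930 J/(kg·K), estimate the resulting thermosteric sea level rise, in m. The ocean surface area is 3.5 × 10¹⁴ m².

0.00939 m of thermosteric rise

Per unit area: Q = 78×10²¹ / (3.5×10¹⁴) ≈ 2.229×10⁸ J/m²
Δh = αQ/(ρcₚ) = 1.7×10⁻⁴ × 2.229×10⁸ / (1027 × 3930) ≈ 0.0093885 m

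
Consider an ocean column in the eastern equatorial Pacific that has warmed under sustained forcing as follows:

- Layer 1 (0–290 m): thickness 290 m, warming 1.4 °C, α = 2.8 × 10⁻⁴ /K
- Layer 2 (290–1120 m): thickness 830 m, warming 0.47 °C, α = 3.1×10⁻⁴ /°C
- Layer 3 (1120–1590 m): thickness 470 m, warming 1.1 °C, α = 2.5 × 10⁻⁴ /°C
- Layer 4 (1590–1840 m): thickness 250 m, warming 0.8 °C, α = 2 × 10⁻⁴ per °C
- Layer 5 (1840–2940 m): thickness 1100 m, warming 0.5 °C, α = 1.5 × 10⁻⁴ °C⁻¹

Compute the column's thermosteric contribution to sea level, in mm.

290 × 2.8×10⁻⁴ × 1.4 = 0.11368 m
830 × 3.1×10⁻⁴ × 0.47 = 0.120931 m
Layer 3: 1.1 × 470 × 2.5×10⁻⁴ = 0.12925 m
Layer 4: 250 × 2×10⁻⁴ × 0.8 = 0.04000 m
1100 × 1.5×10⁻⁴ × 0.5 = 0.08250 m
Δh = 0.11368 + 0.120931 + 0.12925 + 0.04000 + 0.08250 = 0.486361 m ≈ 486 mm

Δh ≈ 486 mm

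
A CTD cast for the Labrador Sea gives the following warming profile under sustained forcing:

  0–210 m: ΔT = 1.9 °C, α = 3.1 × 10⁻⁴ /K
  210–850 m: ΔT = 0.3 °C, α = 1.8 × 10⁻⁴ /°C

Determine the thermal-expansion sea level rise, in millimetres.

Layer 1: 3.1×10⁻⁴ × 1.9 × 210 = 0.12369 m
Layer 2: 1.8×10⁻⁴ × 640 × 0.3 = 0.03456 m
Δh = 0.12369 + 0.03456 = 0.15825 m

about 158 mm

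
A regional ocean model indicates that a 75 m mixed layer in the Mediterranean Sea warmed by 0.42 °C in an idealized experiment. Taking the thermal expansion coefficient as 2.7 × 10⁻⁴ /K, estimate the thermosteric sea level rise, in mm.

about 8.51 mm

Δh = αΔT·H = 2.7×10⁻⁴ × 0.42 × 75 = 0.008505 m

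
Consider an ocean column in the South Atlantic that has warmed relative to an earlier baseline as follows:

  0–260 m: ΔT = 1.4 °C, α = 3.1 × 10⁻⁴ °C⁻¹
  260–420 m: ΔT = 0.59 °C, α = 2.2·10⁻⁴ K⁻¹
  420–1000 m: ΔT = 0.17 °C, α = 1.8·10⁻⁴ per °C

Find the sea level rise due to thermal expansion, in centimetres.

Layer 1: 260 × 3.1×10⁻⁴ × 1.4 = 0.11284 m
260–420 m: 160 × 0.59 × 2.2×10⁻⁴ = 0.020768 m
Layer 3: 0.17 × 580 × 1.8×10⁻⁴ = 0.017748 m
Δh = 0.11284 + 0.020768 + 0.017748 = 0.151356 m

Δh = 15 cm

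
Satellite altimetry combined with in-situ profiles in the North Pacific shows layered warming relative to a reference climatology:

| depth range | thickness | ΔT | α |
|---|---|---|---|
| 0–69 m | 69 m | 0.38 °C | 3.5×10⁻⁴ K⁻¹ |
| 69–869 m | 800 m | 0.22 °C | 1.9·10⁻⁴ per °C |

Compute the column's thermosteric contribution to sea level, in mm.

0–69 m: 69 × 0.38 × 3.5×10⁻⁴ = 0.009177 m
Layer 2: 1.9×10⁻⁴ × 800 × 0.22 = 0.03344 m
Δh = 0.009177 + 0.03344 = 0.042617 m

about 43 mm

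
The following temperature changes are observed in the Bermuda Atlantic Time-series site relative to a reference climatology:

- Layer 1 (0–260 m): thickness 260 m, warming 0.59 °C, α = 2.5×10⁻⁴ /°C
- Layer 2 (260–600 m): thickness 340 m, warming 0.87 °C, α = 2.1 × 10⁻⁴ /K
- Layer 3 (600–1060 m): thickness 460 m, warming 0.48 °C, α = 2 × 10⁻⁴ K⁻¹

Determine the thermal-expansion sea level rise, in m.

0–260 m: 2.5×10⁻⁴ × 0.59 × 260 = 0.03835 m
0.87 × 2.1×10⁻⁴ × 340 = 0.062118 m
600–1060 m: 460 × 2×10⁻⁴ × 0.48 = 0.04416 m
Δh = 0.03835 + 0.062118 + 0.04416 = 0.144628 m

0.14 m of thermosteric rise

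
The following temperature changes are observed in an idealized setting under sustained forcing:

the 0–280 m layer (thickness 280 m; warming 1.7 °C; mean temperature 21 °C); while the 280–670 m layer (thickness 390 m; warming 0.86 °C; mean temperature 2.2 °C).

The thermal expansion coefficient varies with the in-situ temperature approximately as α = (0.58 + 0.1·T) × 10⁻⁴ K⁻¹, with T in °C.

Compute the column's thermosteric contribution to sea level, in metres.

Layer 1: α = (0.58 + 0.1×21)×10⁻⁴ = 2.68×10⁻⁴ K⁻¹
Layer 2: α = (0.58 + 0.1×2.2)×10⁻⁴ = 0.8×10⁻⁴ K⁻¹
2.68×10⁻⁴ × 280 × 1.7 = 0.127568 m
0.8×10⁻⁴ × 390 × 0.86 = 0.026832 m
Δh = 0.127568 + 0.026832 = 0.15440 m

Δh ≈ 0.154 m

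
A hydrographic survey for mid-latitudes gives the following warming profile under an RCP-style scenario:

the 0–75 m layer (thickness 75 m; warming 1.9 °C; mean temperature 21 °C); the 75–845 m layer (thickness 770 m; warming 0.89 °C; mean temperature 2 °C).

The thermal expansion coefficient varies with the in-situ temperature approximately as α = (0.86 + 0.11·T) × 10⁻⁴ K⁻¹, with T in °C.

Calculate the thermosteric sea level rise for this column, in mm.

Layer 1: α = (0.86 + 0.11×21)×10⁻⁴ = 3.17×10⁻⁴ K⁻¹
Layer 2: α = (0.86 + 0.11×2)×10⁻⁴ = 1.08×10⁻⁴ K⁻¹
3.17×10⁻⁴ × 1.9 × 75 = 0.0451725 m
Layer 2: 770 × 1.08×10⁻⁴ × 0.89 = 0.0740124 m
Δh = 0.0451725 + 0.0740124 = 0.1191849 m

Δh ≈ 119 mm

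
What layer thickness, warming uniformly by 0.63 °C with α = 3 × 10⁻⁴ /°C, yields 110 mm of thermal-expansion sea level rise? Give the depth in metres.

H = Δh/(αΔT) = 0.11 / (3×10⁻⁴ × 0.63) ≈ 582.0 m

about 580 m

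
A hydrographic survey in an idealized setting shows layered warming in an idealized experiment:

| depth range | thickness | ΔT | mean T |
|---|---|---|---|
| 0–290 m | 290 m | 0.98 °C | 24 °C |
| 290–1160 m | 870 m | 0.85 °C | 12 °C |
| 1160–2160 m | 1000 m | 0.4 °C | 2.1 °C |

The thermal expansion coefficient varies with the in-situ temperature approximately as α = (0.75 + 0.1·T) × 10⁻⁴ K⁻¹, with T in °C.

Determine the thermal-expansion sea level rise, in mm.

Layer 1: α = (0.75 + 0.1×24)×10⁻⁴ = 3.15×10⁻⁴ K⁻¹
Layer 2: α = (0.75 + 0.1×12)×10⁻⁴ = 1.95×10⁻⁴ K⁻¹
Layer 3: α = (0.75 + 0.1×2.1)×10⁻⁴ = 0.96×10⁻⁴ K⁻¹
0.98 × 290 × 3.15×10⁻⁴ = 0.089523 m
290–1160 m: 1.95×10⁻⁴ × 870 × 0.85 = 0.1442025 m
1000 × 0.4 × 0.96×10⁻⁴ = 0.03840 m
Δh = 0.089523 + 0.1442025 + 0.03840 = 0.2721255 m ≈ 272 mm

Δh ≈ 272 mm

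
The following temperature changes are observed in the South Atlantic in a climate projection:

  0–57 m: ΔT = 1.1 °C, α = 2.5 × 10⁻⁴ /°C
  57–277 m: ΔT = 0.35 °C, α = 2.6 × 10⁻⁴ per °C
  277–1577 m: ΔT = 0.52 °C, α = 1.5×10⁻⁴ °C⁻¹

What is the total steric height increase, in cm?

about 13.7 cm

Layer 1: 57 × 2.5×10⁻⁴ × 1.1 = 0.015675 m
2.6×10⁻⁴ × 220 × 0.35 = 0.02002 m
1.5×10⁻⁴ × 0.52 × 1300 = 0.10140 m
Δh = 0.015675 + 0.02002 + 0.10140 = 0.137095 m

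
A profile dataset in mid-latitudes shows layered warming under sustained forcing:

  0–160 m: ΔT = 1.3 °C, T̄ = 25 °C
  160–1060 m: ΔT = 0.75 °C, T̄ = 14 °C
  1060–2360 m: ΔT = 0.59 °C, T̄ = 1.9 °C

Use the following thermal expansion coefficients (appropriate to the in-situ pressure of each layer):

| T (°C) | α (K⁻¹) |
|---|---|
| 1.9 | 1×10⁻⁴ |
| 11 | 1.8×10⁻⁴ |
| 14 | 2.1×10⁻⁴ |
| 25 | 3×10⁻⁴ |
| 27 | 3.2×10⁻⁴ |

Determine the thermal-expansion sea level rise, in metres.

Δh ≈ 0.28 m

Layer 1 at 25 °C → α = 3×10⁻⁴ K⁻¹
Layer 2 at 14 °C → α = 2.1×10⁻⁴ K⁻¹
Layer 3 at 1.9 °C → α = 1×10⁻⁴ K⁻¹
1.3 × 3×10⁻⁴ × 160 = 0.06240 m
Layer 2: 900 × 0.75 × 2.1×10⁻⁴ = 0.14175 m
Layer 3: 0.59 × 1×10⁻⁴ × 1300 = 0.07670 m
Δh = 0.06240 + 0.14175 + 0.07670 = 0.28085 m ≈ 0.28 m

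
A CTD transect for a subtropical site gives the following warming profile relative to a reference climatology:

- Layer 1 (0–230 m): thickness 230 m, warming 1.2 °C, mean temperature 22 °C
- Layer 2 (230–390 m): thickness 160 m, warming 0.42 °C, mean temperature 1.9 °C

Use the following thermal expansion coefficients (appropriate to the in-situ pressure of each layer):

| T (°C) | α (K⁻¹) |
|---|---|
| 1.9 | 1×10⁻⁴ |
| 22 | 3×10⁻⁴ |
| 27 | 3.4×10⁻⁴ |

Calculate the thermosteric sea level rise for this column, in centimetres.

Layer 1 at 22 °C → α = 3×10⁻⁴ K⁻¹
Layer 2 at 1.9 °C → α = 1×10⁻⁴ K⁻¹
0–230 m: 1.2 × 230 × 3×10⁻⁴ = 0.08280 m
0.42 × 1×10⁻⁴ × 160 = 0.00672 m
Δh = 0.08280 + 0.00672 = 0.08952 m ≈ 9.0 cm

Δh ≈ 9.0 cm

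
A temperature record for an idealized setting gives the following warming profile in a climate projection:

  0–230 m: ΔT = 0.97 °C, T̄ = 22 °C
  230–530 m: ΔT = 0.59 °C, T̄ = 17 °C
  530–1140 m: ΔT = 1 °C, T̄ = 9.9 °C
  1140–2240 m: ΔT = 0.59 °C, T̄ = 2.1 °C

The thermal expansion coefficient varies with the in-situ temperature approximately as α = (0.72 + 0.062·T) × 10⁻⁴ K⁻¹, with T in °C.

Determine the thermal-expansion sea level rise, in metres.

Δh ≈ 0.214 m

Layer 1: α = (0.72 + 0.062×22)×10⁻⁴ = 2.084×10⁻⁴ K⁻¹
Layer 2: α = (0.72 + 0.062×17)×10⁻⁴ = 1.774×10⁻⁴ K⁻¹
Layer 3: α = (0.72 + 0.062×9.9)×10⁻⁴ = 1.3338×10⁻⁴ K⁻¹
Layer 4: α = (0.72 + 0.062×2.1)×10⁻⁴ = 0.8502×10⁻⁴ K⁻¹
Layer 1: 230 × 0.97 × 2.084×10⁻⁴ = 0.04649404 m
Layer 2: 1.774×10⁻⁴ × 300 × 0.59 = 0.0313998 m
610 × 1 × 1.3338×10⁻⁴ = 0.0813618 m
1100 × 0.59 × 0.8502×10⁻⁴ = 0.05517798 m
Δh = 0.04649404 + 0.0313998 + 0.0813618 + 0.05517798 = 0.21443362 m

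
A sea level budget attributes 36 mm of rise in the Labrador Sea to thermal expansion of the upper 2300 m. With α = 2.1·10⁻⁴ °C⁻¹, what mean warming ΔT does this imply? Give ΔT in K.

ΔT = Δh/(αH) = 0.036 / (2.1×10⁻⁴ × 2300) ≈ 0.07453 K

about 0.0745 K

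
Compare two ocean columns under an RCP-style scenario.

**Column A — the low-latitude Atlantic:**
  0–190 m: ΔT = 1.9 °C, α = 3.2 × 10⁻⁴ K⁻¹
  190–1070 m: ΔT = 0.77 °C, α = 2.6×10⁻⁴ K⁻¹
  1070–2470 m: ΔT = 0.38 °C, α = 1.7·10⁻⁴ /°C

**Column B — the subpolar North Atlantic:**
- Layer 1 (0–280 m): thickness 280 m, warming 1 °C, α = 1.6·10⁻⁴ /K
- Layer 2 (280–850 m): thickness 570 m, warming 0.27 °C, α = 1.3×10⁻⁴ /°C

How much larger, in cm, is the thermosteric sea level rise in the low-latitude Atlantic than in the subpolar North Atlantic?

Δh_A − Δh_B ≈ 31.7 cm

A 1.9 × 190 × 3.2×10⁻⁴ = 0.11552 m
A 880 × 2.6×10⁻⁴ × 0.77 = 0.176176 m
A 1070–2470 m: 1.7×10⁻⁴ × 1400 × 0.38 = 0.09044 m
A total: 0.382136 m
B 1 × 280 × 1.6×10⁻⁴ = 0.04480 m
B Layer 2: 0.27 × 1.3×10⁻⁴ × 570 = 0.020007 m
B total: 0.064807 m
Difference: 0.382136 − 0.064807 = 0.317329 m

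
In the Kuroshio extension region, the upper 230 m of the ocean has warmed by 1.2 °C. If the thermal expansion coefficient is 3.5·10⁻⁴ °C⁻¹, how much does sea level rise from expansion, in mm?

97 mm

Δh = αΔT·H = 3.5×10⁻⁴ × 1.2 × 230 = 0.09660 m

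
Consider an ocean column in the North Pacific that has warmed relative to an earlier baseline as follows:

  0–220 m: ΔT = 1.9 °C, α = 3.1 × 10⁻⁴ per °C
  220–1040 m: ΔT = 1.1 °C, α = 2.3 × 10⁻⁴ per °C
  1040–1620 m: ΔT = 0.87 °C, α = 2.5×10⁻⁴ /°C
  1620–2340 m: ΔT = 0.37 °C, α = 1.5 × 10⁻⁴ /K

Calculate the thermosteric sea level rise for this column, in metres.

Layer 1: 1.9 × 3.1×10⁻⁴ × 220 = 0.12958 m
Layer 2: 820 × 2.3×10⁻⁴ × 1.1 = 0.20746 m
580 × 0.87 × 2.5×10⁻⁴ = 0.12615 m
1620–2340 m: 0.37 × 1.5×10⁻⁴ × 720 = 0.03996 m
Δh = 0.12958 + 0.20746 + 0.12615 + 0.03996 = 0.50315 m ≈ 0.50 m

0.50 m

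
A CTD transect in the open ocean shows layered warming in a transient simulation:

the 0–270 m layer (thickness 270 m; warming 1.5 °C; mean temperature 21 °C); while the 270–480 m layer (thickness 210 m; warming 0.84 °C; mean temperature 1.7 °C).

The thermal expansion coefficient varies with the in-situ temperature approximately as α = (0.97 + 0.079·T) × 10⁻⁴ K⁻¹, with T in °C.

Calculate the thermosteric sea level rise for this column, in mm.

Δh = 130 mm

Layer 1: α = (0.97 + 0.079×21)×10⁻⁴ = 2.629×10⁻⁴ K⁻¹
Layer 2: α = (0.97 + 0.079×1.7)×10⁻⁴ = 1.1043×10⁻⁴ K⁻¹
0–270 m: 270 × 1.5 × 2.629×10⁻⁴ = 0.1064745 m
Layer 2: 1.1043×10⁻⁴ × 0.84 × 210 = 0.019479852 m
Δh = 0.1064745 + 0.019479852 = 0.125954352 m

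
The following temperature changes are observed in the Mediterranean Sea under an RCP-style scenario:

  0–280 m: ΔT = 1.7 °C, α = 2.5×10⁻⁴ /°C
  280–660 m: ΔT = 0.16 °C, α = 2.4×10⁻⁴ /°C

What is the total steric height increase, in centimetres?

280 × 1.7 × 2.5×10⁻⁴ = 0.11900 m
Layer 2: 2.4×10⁻⁴ × 0.16 × 380 = 0.014592 m
Δh = 0.11900 + 0.014592 = 0.133592 m

Δh = 13.4 cm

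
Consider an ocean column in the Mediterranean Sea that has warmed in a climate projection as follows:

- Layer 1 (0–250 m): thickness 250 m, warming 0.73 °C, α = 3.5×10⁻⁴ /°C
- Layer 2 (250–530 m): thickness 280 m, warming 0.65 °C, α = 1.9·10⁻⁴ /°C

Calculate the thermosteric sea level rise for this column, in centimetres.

about 9.85 cm

0–250 m: 0.73 × 3.5×10⁻⁴ × 250 = 0.063875 m
Layer 2: 280 × 1.9×10⁻⁴ × 0.65 = 0.03458 m
Δh = 0.063875 + 0.03458 = 0.098455 m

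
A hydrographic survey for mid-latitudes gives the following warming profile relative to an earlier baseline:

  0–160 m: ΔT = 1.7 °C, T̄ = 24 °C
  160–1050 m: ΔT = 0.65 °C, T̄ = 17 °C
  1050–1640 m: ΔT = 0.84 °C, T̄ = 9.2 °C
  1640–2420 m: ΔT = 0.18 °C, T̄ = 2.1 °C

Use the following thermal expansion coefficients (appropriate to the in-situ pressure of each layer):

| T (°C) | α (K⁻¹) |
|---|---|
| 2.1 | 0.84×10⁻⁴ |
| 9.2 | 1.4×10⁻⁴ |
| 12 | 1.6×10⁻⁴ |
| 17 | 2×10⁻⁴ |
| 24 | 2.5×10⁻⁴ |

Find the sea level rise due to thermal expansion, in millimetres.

Δh ≈ 265 mm

Layer 1 at 24 °C → α = 2.5×10⁻⁴ K⁻¹
Layer 2 at 17 °C → α = 2×10⁻⁴ K⁻¹
Layer 3 at 9.2 °C → α = 1.4×10⁻⁴ K⁻¹
Layer 4 at 2.1 °C → α = 0.84×10⁻⁴ K⁻¹
0–160 m: 1.7 × 160 × 2.5×10⁻⁴ = 0.06800 m
160–1050 m: 2×10⁻⁴ × 0.65 × 890 = 0.11570 m
1050–1640 m: 1.4×10⁻⁴ × 0.84 × 590 = 0.069384 m
780 × 0.84×10⁻⁴ × 0.18 = 0.0117936 m
Δh = 0.06800 + 0.11570 + 0.069384 + 0.0117936 = 0.2648776 m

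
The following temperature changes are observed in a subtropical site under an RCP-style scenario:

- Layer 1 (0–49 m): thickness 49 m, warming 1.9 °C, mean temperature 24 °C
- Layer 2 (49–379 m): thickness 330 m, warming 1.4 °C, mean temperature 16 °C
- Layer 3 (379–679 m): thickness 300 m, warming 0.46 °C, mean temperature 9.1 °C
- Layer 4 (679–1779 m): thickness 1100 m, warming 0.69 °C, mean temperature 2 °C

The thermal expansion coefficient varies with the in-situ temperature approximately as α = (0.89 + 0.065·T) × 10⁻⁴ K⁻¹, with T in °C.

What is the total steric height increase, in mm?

Layer 1: α = (0.89 + 0.065×24)×10⁻⁴ = 2.45×10⁻⁴ K⁻¹
Layer 2: α = (0.89 + 0.065×16)×10⁻⁴ = 1.93×10⁻⁴ K⁻¹
Layer 3: α = (0.89 + 0.065×9.1)×10⁻⁴ = 1.4815×10⁻⁴ K⁻¹
Layer 4: α = (0.89 + 0.065×2)×10⁻⁴ = 1.02×10⁻⁴ K⁻¹
Layer 1: 1.9 × 49 × 2.45×10⁻⁴ = 0.0228095 m
49–379 m: 1.4 × 1.93×10⁻⁴ × 330 = 0.089166 m
379–679 m: 1.4815×10⁻⁴ × 300 × 0.46 = 0.0204447 m
1.02×10⁻⁴ × 1100 × 0.69 = 0.077418 m
Δh = 0.0228095 + 0.089166 + 0.0204447 + 0.077418 = 0.2098382 m ≈ 210 mm

Δh = 210 mm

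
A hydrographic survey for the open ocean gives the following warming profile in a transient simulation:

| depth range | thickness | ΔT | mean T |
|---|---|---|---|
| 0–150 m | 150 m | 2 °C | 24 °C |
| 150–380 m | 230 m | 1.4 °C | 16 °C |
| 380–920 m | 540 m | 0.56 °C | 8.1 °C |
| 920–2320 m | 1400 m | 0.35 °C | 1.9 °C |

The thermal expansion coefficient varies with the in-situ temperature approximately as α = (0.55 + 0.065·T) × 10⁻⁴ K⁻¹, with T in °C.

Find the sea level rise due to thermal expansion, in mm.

Δh = 180 mm

Layer 1: α = (0.55 + 0.065×24)×10⁻⁴ = 2.11×10⁻⁴ K⁻¹
Layer 2: α = (0.55 + 0.065×16)×10⁻⁴ = 1.59×10⁻⁴ K⁻¹
Layer 3: α = (0.55 + 0.065×8.1)×10⁻⁴ = 1.0765×10⁻⁴ K⁻¹
Layer 4: α = (0.55 + 0.065×1.9)×10⁻⁴ = 0.6735×10⁻⁴ K⁻¹
0–150 m: 2.11×10⁻⁴ × 2 × 150 = 0.06330 m
1.59×10⁻⁴ × 1.4 × 230 = 0.051198 m
1.0765×10⁻⁴ × 0.56 × 540 = 0.03255336 m
920–2320 m: 1400 × 0.6735×10⁻⁴ × 0.35 = 0.0330015 m
Δh = 0.06330 + 0.051198 + 0.03255336 + 0.0330015 = 0.18005286 m ≈ 180 mm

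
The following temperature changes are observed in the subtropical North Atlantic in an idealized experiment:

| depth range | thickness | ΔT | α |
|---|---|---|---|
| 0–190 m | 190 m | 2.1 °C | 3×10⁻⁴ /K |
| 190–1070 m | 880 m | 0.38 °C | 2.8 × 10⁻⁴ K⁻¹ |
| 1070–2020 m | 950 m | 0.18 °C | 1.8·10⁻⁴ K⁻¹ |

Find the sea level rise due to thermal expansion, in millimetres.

about 240 mm

190 × 3×10⁻⁴ × 2.1 = 0.11970 m
Layer 2: 880 × 0.38 × 2.8×10⁻⁴ = 0.093632 m
Layer 3: 0.18 × 950 × 1.8×10⁻⁴ = 0.03078 m
Δh = 0.11970 + 0.093632 + 0.03078 = 0.244112 m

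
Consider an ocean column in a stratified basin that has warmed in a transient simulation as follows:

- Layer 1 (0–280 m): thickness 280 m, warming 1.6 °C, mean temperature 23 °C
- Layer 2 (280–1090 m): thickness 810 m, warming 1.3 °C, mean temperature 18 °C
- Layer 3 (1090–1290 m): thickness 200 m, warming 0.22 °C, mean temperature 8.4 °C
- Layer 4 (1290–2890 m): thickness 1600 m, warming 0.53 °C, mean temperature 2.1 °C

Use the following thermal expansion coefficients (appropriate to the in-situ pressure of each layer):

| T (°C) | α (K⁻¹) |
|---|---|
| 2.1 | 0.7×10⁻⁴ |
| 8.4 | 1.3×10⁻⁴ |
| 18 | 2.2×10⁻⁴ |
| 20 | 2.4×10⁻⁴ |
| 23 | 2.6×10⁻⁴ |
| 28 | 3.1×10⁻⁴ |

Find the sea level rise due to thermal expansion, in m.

Δh ≈ 0.41 m

Layer 1 at 23 °C → α = 2.6×10⁻⁴ K⁻¹
Layer 2 at 18 °C → α = 2.2×10⁻⁴ K⁻¹
Layer 3 at 8.4 °C → α = 1.3×10⁻⁴ K⁻¹
Layer 4 at 2.1 °C → α = 0.7×10⁻⁴ K⁻¹
0–280 m: 1.6 × 280 × 2.6×10⁻⁴ = 0.11648 m
1.3 × 2.2×10⁻⁴ × 810 = 0.23166 m
0.22 × 200 × 1.3×10⁻⁴ = 0.00572 m
Layer 4: 0.53 × 0.7×10⁻⁴ × 1600 = 0.05936 m
Δh = 0.11648 + 0.23166 + 0.00572 + 0.05936 = 0.41322 m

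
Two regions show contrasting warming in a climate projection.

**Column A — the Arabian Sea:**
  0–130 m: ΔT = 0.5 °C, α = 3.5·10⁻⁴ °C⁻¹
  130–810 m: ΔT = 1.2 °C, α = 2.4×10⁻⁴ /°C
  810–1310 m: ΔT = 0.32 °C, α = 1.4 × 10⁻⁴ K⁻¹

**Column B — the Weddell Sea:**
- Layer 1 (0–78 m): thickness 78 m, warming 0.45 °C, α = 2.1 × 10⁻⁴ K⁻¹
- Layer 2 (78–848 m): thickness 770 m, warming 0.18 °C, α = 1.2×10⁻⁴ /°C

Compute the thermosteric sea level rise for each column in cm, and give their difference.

A 0–130 m: 130 × 3.5×10⁻⁴ × 0.5 = 0.02275 m
A 130–810 m: 1.2 × 2.4×10⁻⁴ × 680 = 0.19584 m
A 810–1310 m: 0.32 × 500 × 1.4×10⁻⁴ = 0.02240 m
A total: 0.24099 m
B 0–78 m: 0.45 × 78 × 2.1×10⁻⁴ = 0.007371 m
B 78–848 m: 1.2×10⁻⁴ × 0.18 × 770 = 0.016632 m
B total: 0.024003 m
Difference: 0.24099 − 0.024003 = 0.216987 m

A: 24.1 cm; B: 2.40 cm; difference 21.7 cm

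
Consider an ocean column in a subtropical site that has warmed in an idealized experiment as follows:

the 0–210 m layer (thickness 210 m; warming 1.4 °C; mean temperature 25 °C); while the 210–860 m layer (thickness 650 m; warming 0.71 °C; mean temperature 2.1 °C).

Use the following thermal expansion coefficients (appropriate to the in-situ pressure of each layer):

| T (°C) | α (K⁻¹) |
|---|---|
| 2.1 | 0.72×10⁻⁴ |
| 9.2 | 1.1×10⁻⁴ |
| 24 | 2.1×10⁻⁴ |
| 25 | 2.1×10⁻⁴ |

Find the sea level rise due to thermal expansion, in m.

Δh ≈ 0.0950 m

Layer 1 at 25 °C → α = 2.1×10⁻⁴ K⁻¹
Layer 2 at 2.1 °C → α = 0.72×10⁻⁴ K⁻¹
210 × 1.4 × 2.1×10⁻⁴ = 0.06174 m
Layer 2: 0.71 × 0.72×10⁻⁴ × 650 = 0.033228 m
Δh = 0.06174 + 0.033228 = 0.094968 m ≈ 0.0950 m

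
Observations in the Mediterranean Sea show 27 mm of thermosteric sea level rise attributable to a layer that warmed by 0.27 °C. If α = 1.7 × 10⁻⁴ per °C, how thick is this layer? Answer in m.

590 m

H = Δh/(αΔT) = 0.027 / (1.7×10⁻⁴ × 0.27) ≈ 588.2 m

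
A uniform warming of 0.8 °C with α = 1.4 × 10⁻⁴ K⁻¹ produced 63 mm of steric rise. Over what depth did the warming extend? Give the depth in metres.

560 m

H = Δh/(αΔT) = 0.063 / (1.4×10⁻⁴ × 0.8) = 562.5 m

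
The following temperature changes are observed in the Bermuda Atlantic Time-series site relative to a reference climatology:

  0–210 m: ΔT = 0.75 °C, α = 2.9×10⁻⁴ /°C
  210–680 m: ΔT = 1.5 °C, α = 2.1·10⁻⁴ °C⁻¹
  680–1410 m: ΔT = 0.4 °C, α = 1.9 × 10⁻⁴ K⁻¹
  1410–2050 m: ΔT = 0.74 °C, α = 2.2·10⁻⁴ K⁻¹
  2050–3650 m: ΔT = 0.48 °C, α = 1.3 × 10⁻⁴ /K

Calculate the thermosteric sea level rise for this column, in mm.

0–210 m: 210 × 2.9×10⁻⁴ × 0.75 = 0.045675 m
Layer 2: 2.1×10⁻⁴ × 1.5 × 470 = 0.14805 m
680–1410 m: 1.9×10⁻⁴ × 730 × 0.4 = 0.05548 m
Layer 4: 0.74 × 640 × 2.2×10⁻⁴ = 0.104192 m
Layer 5: 1600 × 0.48 × 1.3×10⁻⁴ = 0.09984 m
Δh = 0.045675 + 0.14805 + 0.05548 + 0.104192 + 0.09984 = 0.453237 m ≈ 453 mm

453 mm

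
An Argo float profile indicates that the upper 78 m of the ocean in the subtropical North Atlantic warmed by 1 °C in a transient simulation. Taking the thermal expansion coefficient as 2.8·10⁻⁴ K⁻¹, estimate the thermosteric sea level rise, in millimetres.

Δh = αΔT·H = 2.8×10⁻⁴ × 1 × 78 = 0.02184 m

22 mm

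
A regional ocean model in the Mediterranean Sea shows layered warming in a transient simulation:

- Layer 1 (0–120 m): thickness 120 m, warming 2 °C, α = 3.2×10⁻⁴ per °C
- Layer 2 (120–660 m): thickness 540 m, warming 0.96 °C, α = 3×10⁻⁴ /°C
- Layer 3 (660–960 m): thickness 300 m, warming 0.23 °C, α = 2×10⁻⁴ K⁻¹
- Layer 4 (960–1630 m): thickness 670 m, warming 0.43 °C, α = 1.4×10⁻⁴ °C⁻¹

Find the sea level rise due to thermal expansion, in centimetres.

28.6 cm

0–120 m: 3.2×10⁻⁴ × 120 × 2 = 0.07680 m
0.96 × 540 × 3×10⁻⁴ = 0.15552 m
2×10⁻⁴ × 300 × 0.23 = 0.01380 m
Layer 4: 0.43 × 670 × 1.4×10⁻⁴ = 0.040334 m
Δh = 0.07680 + 0.15552 + 0.01380 + 0.040334 = 0.286454 m ≈ 28.6 cm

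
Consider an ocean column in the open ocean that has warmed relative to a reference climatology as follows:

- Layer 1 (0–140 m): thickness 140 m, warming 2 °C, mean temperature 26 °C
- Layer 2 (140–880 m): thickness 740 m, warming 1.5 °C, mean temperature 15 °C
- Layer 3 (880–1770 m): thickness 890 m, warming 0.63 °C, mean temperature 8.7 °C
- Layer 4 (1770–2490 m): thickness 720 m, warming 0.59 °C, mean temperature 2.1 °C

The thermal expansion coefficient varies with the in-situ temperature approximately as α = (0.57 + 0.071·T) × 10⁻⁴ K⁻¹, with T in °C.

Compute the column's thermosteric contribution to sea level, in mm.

346 mm

Layer 1: α = (0.57 + 0.071×26)×10⁻⁴ = 2.416×10⁻⁴ K⁻¹
Layer 2: α = (0.57 + 0.071×15)×10⁻⁴ = 1.635×10⁻⁴ K⁻¹
Layer 3: α = (0.57 + 0.071×8.7)×10⁻⁴ = 1.1877×10⁻⁴ K⁻¹
Layer 4: α = (0.57 + 0.071×2.1)×10⁻⁴ = 0.7191×10⁻⁴ K⁻¹
Layer 1: 2 × 140 × 2.416×10⁻⁴ = 0.067648 m
140–880 m: 1.635×10⁻⁴ × 740 × 1.5 = 0.181485 m
880–1770 m: 0.63 × 890 × 1.1877×10⁻⁴ = 0.066594339 m
Layer 4: 720 × 0.7191×10⁻⁴ × 0.59 = 0.030547368 m
Δh = 0.067648 + 0.181485 + 0.066594339 + 0.030547368 = 0.346274707 m ≈ 346 mm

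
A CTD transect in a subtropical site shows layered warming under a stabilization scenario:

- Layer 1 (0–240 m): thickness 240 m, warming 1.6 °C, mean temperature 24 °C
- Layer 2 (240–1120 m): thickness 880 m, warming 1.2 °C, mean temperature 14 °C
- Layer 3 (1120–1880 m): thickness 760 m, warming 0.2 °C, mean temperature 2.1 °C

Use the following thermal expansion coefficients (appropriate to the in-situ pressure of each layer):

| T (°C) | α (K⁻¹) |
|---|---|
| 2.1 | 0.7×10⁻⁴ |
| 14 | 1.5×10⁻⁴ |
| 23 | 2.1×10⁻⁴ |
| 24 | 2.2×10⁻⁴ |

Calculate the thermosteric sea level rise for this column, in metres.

Layer 1 at 24 °C → α = 2.2×10⁻⁴ K⁻¹
Layer 2 at 14 °C → α = 1.5×10⁻⁴ K⁻¹
Layer 3 at 2.1 °C → α = 0.7×10⁻⁴ K⁻¹
0–240 m: 1.6 × 2.2×10⁻⁴ × 240 = 0.08448 m
240–1120 m: 1.2 × 1.5×10⁻⁴ × 880 = 0.15840 m
Layer 3: 0.7×10⁻⁴ × 760 × 0.2 = 0.01064 m
Δh = 0.08448 + 0.15840 + 0.01064 = 0.25352 m ≈ 0.25 m

Δh ≈ 0.25 m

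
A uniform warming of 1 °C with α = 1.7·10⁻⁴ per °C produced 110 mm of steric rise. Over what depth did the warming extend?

H = Δh/(αΔT) = 0.11 / (1.7×10⁻⁴ × 1) ≈ 647.1 m

647 m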